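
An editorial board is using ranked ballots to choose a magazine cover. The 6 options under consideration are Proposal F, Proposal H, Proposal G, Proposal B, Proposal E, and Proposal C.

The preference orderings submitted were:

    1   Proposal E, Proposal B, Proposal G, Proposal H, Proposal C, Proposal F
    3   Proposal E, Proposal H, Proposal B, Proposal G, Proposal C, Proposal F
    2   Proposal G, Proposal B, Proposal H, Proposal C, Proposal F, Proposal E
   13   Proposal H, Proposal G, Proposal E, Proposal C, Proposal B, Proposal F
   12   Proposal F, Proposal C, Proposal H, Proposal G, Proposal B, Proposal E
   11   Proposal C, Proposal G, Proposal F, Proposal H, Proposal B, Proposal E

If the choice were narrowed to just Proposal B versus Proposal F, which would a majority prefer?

Proposal F

Ballots ranking Proposal B above Proposal F: 1+3+2+13 = 19.
Ballots ranking Proposal F above Proposal B: 12+11 = 23.
Proposal F wins the head-to-head, 23–19.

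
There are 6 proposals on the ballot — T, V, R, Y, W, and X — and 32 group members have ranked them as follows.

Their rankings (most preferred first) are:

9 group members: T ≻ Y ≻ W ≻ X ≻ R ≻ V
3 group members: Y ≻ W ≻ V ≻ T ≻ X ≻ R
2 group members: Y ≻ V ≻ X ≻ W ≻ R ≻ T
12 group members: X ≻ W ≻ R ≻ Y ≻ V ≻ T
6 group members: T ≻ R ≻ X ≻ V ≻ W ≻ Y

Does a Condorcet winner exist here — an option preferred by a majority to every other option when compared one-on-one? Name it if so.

Head-to-head results (32 voters total):
T vs V: V wins 17–15.
T vs R: T wins 18–14.
T vs Y: Y wins 17–15.
T vs W: W wins 17–15.
T vs X: T wins 18–14.
V vs R: R wins 27–5.
V vs Y: Y wins 26–6.
V vs W: W wins 24–8.
V vs X: X wins 27–5.
R vs Y: R wins 18–14.
R vs W: W wins 26–6.
R vs X: X wins 26–6.
Y vs W: W wins 18–14.
Y vs X: X wins 18–14.
W vs X: X wins 20–12.
No candidate beats all others: T beats R beats V beats T, a majority cycle.

None — there is no Condorcet winner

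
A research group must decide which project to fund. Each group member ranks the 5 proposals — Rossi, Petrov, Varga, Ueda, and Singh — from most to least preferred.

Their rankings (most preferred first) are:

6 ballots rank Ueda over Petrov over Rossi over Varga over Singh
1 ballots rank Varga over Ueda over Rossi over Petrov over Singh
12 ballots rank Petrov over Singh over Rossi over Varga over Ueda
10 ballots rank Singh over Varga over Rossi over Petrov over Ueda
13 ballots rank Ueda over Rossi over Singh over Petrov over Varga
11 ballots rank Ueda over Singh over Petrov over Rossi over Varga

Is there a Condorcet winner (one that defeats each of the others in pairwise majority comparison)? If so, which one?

Head-to-head results (53 voters total):
Rossi vs Petrov: Petrov wins 29–24.
Rossi vs Varga: Rossi wins 42–11.
Rossi vs Ueda: Ueda wins 31–22.
Rossi vs Singh: Singh wins 33–20.
Petrov vs Varga: Petrov wins 42–11.
Petrov vs Ueda: Ueda wins 31–22.
Petrov vs Singh: Singh wins 34–19.
Varga vs Ueda: Ueda wins 30–23.
Varga vs Singh: Singh wins 46–7.
Ueda vs Singh: Ueda wins 31–22.
Ueda beats each rival — Rossi (31–22), Petrov (31–22), Varga (30–23), Singh (31–22) — so Ueda is the Condorcet winner.

Ueda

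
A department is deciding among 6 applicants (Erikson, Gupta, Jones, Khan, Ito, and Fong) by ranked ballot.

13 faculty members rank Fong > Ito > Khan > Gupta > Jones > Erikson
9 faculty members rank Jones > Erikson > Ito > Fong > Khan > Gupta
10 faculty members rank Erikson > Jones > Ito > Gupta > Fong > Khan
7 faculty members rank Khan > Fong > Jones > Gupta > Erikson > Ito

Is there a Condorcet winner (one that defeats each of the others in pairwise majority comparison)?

Yes

Head-to-head results (39 voters total):
Erikson vs Gupta: Gupta wins 20–19.
Erikson vs Jones: Jones wins 29–10.
Erikson vs Khan: Khan wins 20–19.
Erikson vs Ito: Erikson wins 26–13.
Erikson vs Fong: Fong wins 20–19.
Gupta vs Jones: Jones wins 26–13.
Gupta vs Khan: Khan wins 29–10.
Gupta vs Ito: Ito wins 32–7.
Gupta vs Fong: Fong wins 29–10.
Jones vs Khan: Khan wins 20–19.
Jones vs Ito: Jones wins 26–13.
Jones vs Fong: Fong wins 20–19.
Khan vs Ito: Ito wins 32–7.
Khan vs Fong: Fong wins 32–7.
Ito vs Fong: Fong wins 20–19.
Fong beats each rival — Erikson (20–19), Gupta (29–10), Jones (20–19), Khan (32–7), Ito (20–19) — so Fong is the Condorcet winner.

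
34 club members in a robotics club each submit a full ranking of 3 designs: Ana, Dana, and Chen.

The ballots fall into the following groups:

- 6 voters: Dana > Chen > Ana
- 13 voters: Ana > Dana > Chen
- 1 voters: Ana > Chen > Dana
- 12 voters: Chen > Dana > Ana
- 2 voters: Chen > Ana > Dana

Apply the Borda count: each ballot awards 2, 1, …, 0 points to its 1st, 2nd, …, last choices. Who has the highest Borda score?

Borda scores:
  Ana: 6·0 + 13·2 + 2 + 12·0 + 2·1 = 30
  Dana: 6·2 + 13·1 + 0 + 12·1 + 2·0 = 37
  Chen: 6·1 + 13·0 + 1 + 12·2 + 2·2 = 35
Dana has the highest total.

Dana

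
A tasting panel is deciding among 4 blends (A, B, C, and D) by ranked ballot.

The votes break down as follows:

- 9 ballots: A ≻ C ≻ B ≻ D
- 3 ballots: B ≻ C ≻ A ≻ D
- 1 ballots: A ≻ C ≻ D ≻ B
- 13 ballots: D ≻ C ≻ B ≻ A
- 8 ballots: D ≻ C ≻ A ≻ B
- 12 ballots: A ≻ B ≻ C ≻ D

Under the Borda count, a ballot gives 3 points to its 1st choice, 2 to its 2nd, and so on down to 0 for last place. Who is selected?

C

Borda scores:
  A: 9·3 + 3·1 + 3 + 13·0 + 8·1 + 12·3 = 77
  B: 9·1 + 3·3 + 0 + 13·1 + 8·0 + 12·2 = 55
  C: 9·2 + 3·2 + 2 + 13·2 + 8·2 + 12·1 = 80
  D: 9·0 + 3·0 + 1 + 13·3 + 8·3 + 12·0 = 64
C has the highest total.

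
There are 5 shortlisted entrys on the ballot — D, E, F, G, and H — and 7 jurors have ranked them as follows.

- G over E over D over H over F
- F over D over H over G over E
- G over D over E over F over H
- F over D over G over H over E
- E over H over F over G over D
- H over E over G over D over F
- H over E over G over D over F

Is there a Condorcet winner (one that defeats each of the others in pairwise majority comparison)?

Head-to-head results (7 voters total):
D vs E: E wins 4–3.
D vs F: D wins 4–3.
D vs G: G wins 5–2.
D vs H: D wins 4–3.
E vs F: E wins 5–2.
E vs G: G wins 4–3.
E vs H: H wins 4–3.
F vs G: G wins 4–3.
F vs H: H wins 4–3.
G vs H: H wins 4–3.
No candidate beats all others: D beats H beats E beats D, a majority cycle.

No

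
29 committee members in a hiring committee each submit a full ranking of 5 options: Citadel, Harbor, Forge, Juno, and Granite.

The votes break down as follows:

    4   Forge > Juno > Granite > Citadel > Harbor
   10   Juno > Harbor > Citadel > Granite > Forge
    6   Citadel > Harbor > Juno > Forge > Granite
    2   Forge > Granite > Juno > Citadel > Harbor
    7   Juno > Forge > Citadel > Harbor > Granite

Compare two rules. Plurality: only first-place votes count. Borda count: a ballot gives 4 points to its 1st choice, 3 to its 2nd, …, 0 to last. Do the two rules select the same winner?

Plurality first-place counts: Citadel 6, Harbor 0, Forge 6, Juno 17, Granite 0 → Juno.
Borda totals: Citadel 64, Harbor 55, Forge 51, Juno 96, Granite 24 → Juno.
The two rules agree on Juno.

Yes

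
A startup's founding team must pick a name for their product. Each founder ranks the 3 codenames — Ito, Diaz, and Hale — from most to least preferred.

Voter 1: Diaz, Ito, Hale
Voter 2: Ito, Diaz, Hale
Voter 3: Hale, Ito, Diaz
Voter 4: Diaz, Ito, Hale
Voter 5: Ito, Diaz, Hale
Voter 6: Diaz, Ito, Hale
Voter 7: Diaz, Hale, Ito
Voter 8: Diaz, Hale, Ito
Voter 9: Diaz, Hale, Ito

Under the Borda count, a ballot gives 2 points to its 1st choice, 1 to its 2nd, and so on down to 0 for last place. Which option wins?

Borda scores:
  Ito: 1 + 2 + 1 + 1 + 2 + 1 + 0 + 0 + 0 = 8
  Diaz: 2 + 1 + 0 + 2 + 1 + 2 + 2 + 2 + 2 = 14
  Hale: 0 + 0 + 2 + 0 + 0 + 0 + 1 + 1 + 1 = 5
Diaz has the highest total.

Diaz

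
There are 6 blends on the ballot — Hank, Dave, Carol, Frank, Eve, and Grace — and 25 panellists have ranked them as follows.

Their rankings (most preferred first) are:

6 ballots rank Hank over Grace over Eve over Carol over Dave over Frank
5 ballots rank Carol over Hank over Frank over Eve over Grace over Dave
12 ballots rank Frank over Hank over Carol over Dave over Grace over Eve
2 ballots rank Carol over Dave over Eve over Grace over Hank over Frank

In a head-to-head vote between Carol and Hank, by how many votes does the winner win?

11

Ballots ranking Carol above Hank: 5+2 = 7.
Ballots ranking Hank above Carol: 6+12 = 18.
Hank wins 18–7, a margin of 11.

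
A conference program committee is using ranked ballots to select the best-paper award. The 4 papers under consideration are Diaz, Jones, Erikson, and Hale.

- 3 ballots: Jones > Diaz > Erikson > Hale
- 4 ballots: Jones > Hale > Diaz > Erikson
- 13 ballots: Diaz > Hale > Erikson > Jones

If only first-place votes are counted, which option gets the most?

Diaz

First-place vote totals:
  Diaz: 13
  Jones: 7
  Erikson: 0
  Hale: 0
Diaz has the most first-place votes.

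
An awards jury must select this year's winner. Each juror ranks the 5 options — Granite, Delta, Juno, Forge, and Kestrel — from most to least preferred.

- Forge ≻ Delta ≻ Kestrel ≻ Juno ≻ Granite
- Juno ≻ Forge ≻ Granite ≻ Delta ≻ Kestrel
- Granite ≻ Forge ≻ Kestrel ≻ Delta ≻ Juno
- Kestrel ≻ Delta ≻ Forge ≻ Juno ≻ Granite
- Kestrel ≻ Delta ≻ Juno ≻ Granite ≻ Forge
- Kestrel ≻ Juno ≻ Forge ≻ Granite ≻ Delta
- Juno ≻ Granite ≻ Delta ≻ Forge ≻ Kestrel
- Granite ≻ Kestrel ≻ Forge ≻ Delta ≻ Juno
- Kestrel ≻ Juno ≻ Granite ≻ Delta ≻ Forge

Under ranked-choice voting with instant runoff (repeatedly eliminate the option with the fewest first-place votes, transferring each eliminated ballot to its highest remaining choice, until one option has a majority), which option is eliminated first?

Round 1: Kestrel 4, Granite 2, Juno 2, Forge 1, Delta 0. Delta has the fewest and is eliminated.
Round 2: Kestrel 4, Granite 2, Juno 2, Forge 1. Forge has the fewest and is eliminated.
Round 3: Kestrel 5, Granite 2, Juno 2. Kestrel has a majority.

Delta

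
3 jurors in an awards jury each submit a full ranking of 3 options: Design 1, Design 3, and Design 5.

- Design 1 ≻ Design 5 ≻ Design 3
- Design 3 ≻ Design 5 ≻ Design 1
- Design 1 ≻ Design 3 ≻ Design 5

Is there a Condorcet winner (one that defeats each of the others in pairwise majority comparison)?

Head-to-head results (3 voters total):
Design 1 vs Design 3: Design 1 wins 2–1.
Design 1 vs Design 5: Design 1 wins 2–1.
Design 3 vs Design 5: Design 3 wins 2–1.
Design 1 beats each rival — Design 3 (2–1), Design 5 (2–1) — so Design 1 is the Condorcet winner.

Yes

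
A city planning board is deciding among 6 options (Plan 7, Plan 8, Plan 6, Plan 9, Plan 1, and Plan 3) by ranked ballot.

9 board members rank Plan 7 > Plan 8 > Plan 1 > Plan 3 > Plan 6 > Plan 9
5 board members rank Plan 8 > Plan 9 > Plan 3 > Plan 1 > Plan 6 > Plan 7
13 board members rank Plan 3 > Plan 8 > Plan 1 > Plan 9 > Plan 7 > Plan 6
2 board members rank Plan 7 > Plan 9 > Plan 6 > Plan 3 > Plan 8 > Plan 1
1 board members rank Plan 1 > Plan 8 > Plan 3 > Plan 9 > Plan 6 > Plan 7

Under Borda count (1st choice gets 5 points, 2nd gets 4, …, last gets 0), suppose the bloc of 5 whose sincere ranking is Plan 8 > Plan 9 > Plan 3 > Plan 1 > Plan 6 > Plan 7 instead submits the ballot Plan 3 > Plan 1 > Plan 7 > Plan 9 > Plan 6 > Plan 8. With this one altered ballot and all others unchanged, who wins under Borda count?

Plan 3

Borda totals with the altered ballot: Plan 7 83, Plan 8 94, Plan 6 21, Plan 9 46, Plan 1 91, Plan 3 115.
The switch changes the winner from Plan 8 to Plan 3.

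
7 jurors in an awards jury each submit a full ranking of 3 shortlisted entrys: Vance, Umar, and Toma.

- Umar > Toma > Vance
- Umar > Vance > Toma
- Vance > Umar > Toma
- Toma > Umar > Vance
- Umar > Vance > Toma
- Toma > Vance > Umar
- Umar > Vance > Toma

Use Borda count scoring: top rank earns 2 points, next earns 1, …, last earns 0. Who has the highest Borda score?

Umar

Borda scores:
  Vance: 0 + 1 + 2 + 0 + 1 + 1 + 1 = 6
  Umar: 2 + 2 + 1 + 1 + 2 + 0 + 2 = 10
  Toma: 1 + 0 + 0 + 2 + 0 + 2 + 0 = 5
Umar has the highest total.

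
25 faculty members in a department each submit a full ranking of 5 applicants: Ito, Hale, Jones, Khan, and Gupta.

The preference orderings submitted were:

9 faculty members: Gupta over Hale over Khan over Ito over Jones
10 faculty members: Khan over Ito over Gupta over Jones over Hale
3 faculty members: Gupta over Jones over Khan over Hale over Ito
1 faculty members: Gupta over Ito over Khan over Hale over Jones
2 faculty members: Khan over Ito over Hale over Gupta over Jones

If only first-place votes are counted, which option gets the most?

First-place vote totals:
  Ito: 0
  Hale: 0
  Jones: 0
  Khan: 12
  Gupta: 13
Gupta has the most first-place votes.

Gupta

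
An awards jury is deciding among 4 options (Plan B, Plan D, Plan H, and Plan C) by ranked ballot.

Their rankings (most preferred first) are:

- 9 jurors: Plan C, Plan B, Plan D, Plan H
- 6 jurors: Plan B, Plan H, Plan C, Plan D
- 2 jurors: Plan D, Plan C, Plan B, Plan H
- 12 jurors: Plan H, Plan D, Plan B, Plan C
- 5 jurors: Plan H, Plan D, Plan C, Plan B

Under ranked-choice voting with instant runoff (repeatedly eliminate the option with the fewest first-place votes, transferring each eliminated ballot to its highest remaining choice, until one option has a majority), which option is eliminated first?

Round 1: Plan H 17, Plan C 9, Plan B 6, Plan D 2. Plan D has the fewest and is eliminated.
Round 2: Plan H 17, Plan C 11, Plan B 6. Plan B has the fewest and is eliminated.
Round 3: Plan H 23, Plan C 11. Plan H has a majority.

Plan D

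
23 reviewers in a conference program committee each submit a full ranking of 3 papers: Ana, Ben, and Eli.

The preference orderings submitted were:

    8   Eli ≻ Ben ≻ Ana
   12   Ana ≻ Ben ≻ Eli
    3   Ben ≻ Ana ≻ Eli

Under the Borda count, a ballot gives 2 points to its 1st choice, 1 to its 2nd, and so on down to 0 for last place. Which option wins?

Ana

Borda scores:
  Ana: 8·0 + 12·2 + 3·1 = 27
  Ben: 8·1 + 12·1 + 3·2 = 26
  Eli: 8·2 + 12·0 + 3·0 = 16
Ana has the highest total.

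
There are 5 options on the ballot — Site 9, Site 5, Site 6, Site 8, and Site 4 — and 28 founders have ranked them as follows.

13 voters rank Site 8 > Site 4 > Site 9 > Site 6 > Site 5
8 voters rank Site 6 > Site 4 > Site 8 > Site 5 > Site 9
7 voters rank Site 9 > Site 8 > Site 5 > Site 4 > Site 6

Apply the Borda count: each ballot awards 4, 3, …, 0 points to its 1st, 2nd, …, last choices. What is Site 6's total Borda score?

Borda scores:
  Site 9: 13·2 + 8·0 + 7·4 = 54
  Site 5: 13·0 + 8·1 + 7·2 = 22
  Site 6: 13·1 + 8·4 + 7·0 = 45
  Site 8: 13·4 + 8·2 + 7·3 = 89
  Site 4: 13·3 + 8·3 + 7·1 = 70

45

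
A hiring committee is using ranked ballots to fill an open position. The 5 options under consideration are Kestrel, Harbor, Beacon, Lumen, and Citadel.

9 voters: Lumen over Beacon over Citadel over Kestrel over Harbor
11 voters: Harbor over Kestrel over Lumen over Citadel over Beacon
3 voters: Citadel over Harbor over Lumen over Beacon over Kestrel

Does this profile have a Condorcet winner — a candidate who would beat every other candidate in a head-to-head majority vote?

Head-to-head results (23 voters total):
Kestrel vs Harbor: Harbor wins 14–9.
Kestrel vs Beacon: Beacon wins 12–11.
Kestrel vs Lumen: Lumen wins 12–11.
Kestrel vs Citadel: Citadel wins 12–11.
Harbor vs Beacon: Harbor wins 14–9.
Harbor vs Lumen: Harbor wins 14–9.
Harbor vs Citadel: Citadel wins 12–11.
Beacon vs Lumen: Lumen wins 23–0.
Beacon vs Citadel: Citadel wins 14–9.
Lumen vs Citadel: Lumen wins 20–3.
No candidate beats all others: Harbor beats Lumen beats Citadel beats Harbor, a majority cycle.

No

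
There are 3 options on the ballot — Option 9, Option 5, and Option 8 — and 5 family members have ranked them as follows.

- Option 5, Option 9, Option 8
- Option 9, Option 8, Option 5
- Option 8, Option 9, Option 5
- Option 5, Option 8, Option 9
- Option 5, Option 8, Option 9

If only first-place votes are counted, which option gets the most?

First-place vote totals:
  Option 9: 1
  Option 5: 3
  Option 8: 1
Option 5 has the most first-place votes.

Option 5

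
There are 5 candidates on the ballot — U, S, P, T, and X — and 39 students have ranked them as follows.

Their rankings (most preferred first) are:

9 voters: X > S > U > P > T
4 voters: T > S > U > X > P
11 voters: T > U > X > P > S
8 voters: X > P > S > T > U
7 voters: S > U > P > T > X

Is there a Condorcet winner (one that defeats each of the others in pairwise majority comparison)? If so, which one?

No Condorcet winner

Head-to-head results (39 voters total):
U vs S: S wins 28–11.
U vs P: U wins 31–8.
U vs T: T wins 23–16.
U vs X: U wins 22–17.
S vs P: S wins 20–19.
S vs T: S wins 24–15.
S vs X: X wins 28–11.
P vs T: P wins 24–15.
P vs X: X wins 32–7.
T vs X: T wins 22–17.
No candidate beats all others: U beats X beats S beats U, a majority cycle.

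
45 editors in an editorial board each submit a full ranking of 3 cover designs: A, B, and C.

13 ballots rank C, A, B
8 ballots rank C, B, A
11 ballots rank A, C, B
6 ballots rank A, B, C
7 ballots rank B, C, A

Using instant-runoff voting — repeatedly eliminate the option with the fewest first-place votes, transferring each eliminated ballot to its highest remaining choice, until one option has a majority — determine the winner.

C

Round 1: C 21, A 17, B 7. B has the fewest and is eliminated.
Round 2: C 28, A 17. C has a majority.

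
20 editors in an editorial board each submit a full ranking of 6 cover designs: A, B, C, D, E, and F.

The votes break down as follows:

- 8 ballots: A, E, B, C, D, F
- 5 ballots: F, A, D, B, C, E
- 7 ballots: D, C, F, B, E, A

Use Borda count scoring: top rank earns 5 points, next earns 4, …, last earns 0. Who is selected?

Borda scores:
  A: 8·5 + 5·4 + 7·0 = 60
  B: 8·3 + 5·2 + 7·2 = 48
  C: 8·2 + 5·1 + 7·4 = 49
  D: 8·1 + 5·3 + 7·5 = 58
  E: 8·4 + 5·0 + 7·1 = 39
  F: 8·0 + 5·5 + 7·3 = 46
A has the highest total.

A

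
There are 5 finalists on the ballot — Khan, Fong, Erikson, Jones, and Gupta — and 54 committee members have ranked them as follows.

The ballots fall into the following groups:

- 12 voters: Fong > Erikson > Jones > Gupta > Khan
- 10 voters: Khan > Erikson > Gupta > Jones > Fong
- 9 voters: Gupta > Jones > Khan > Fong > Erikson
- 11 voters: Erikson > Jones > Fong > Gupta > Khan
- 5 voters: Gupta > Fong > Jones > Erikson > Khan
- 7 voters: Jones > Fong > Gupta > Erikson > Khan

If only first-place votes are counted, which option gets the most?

Gupta

First-place vote totals:
  Khan: 10
  Fong: 12
  Erikson: 11
  Jones: 7
  Gupta: 14
Gupta has the most first-place votes.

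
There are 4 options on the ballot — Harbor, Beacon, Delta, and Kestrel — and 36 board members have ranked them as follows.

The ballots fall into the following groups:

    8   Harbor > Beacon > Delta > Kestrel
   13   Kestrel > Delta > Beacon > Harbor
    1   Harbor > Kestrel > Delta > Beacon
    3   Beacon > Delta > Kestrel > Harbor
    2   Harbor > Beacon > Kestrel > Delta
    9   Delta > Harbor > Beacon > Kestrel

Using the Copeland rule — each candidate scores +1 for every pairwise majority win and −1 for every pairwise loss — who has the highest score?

Pairwise results:
  Harbor vs Beacon: Harbor wins 20–16.
  Harbor vs Delta: Delta wins 25–11.
  Harbor vs Kestrel: Harbor wins 20–16.
  Beacon vs Delta: Delta wins 23–13.
  Beacon vs Kestrel: Beacon wins 22–14.
  Delta vs Kestrel: Delta wins 20–16.
Copeland scores (wins − losses):
  Harbor: 2 − 1 = 1
  Beacon: 1 − 2 = -1
  Delta: 3 − 0 = 3
  Kestrel: 0 − 3 = -3
Delta has the best Copeland score.

Delta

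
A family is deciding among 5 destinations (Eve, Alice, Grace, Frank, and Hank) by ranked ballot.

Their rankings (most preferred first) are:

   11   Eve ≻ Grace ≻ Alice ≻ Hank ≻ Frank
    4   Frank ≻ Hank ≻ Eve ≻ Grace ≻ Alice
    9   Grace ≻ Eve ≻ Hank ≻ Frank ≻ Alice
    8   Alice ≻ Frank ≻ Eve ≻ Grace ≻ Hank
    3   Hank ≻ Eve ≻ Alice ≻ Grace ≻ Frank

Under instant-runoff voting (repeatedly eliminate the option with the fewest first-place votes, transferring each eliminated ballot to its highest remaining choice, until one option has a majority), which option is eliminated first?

Hank

Round 1: Eve 11, Grace 9, Alice 8, Frank 4, Hank 3. Hank has the fewest and is eliminated.
Round 2: Eve 14, Grace 9, Alice 8, Frank 4. Frank has the fewest and is eliminated.
Round 3: Eve 18, Grace 9, Alice 8. Eve has a majority.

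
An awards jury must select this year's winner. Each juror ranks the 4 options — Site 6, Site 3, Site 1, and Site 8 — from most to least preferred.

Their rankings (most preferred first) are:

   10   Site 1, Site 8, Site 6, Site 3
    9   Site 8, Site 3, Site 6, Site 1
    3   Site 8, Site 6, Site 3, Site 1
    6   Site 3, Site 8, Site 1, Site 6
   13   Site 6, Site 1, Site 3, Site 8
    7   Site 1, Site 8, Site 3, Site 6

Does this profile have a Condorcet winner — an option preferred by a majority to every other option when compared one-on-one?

No

Head-to-head results (48 voters total):
Site 6 vs Site 3: Site 6 wins 26–22.
Site 6 vs Site 1: Site 6 wins 25–23.
Site 6 vs Site 8: Site 8 wins 35–13.
Site 3 vs Site 1: Site 1 wins 30–18.
Site 3 vs Site 8: Site 8 wins 29–19.
Site 1 vs Site 8: Site 1 wins 30–18.
No candidate beats all others: Site 6 beats Site 1 beats Site 8 beats Site 6, a majority cycle.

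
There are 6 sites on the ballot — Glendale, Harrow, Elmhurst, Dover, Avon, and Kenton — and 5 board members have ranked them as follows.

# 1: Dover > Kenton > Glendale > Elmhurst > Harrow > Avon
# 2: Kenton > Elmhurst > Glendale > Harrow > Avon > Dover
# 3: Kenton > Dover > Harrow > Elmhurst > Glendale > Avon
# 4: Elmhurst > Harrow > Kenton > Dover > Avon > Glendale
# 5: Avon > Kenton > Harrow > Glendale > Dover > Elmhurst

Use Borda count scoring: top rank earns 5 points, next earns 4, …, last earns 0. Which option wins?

Borda scores:
  Glendale: 3 + 3 + 1 + 0 + 2 = 9
  Harrow: 1 + 2 + 3 + 4 + 3 = 13
  Elmhurst: 2 + 4 + 2 + 5 + 0 = 13
  Dover: 5 + 0 + 4 + 2 + 1 = 12
  Avon: 0 + 1 + 0 + 1 + 5 = 7
  Kenton: 4 + 5 + 5 + 3 + 4 = 21
Kenton has the highest total.

Kenton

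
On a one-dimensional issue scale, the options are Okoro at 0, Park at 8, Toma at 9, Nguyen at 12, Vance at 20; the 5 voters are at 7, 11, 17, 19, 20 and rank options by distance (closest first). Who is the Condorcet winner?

Vance

With single-peaked preferences on a line, the Condorcet winner is the candidate closest to the median voter.
The median voter (position 17) is closest to Vance at 20.
Check: Vance vs Nguyen — voters closer to Vance: 3 of 5.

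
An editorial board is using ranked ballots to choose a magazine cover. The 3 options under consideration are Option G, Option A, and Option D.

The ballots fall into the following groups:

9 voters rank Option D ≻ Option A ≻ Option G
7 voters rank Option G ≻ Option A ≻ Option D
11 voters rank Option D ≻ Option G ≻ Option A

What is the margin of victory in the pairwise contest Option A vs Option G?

9

Ballots ranking Option A above Option G: 9.
Ballots ranking Option G above Option A: 7+11 = 18.
Option G wins 18–9, a margin of 9.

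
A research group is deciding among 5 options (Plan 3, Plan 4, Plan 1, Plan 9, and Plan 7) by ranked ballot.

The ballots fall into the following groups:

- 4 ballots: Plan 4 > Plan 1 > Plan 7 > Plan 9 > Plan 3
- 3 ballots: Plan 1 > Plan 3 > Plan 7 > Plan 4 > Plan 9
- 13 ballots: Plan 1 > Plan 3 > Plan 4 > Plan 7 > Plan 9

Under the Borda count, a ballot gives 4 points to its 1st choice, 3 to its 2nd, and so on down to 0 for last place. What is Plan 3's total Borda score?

48

Borda scores:
  Plan 3: 4·0 + 3·3 + 13·3 = 48
  Plan 4: 4·4 + 3·1 + 13·2 = 45
  Plan 1: 4·3 + 3·4 + 13·4 = 76
  Plan 9: 4·1 + 3·0 + 13·0 = 4
  Plan 7: 4·2 + 3·2 + 13·1 = 27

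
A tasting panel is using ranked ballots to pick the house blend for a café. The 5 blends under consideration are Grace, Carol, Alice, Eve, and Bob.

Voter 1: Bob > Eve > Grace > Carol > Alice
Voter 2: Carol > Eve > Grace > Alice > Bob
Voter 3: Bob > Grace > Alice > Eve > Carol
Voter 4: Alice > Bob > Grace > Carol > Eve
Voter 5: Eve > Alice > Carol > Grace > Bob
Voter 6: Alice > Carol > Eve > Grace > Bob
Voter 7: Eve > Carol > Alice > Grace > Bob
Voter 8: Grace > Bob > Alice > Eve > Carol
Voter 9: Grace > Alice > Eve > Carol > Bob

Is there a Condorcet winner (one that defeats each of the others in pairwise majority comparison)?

No

Head-to-head results (9 voters total):
Grace vs Carol: Grace wins 5–4.
Grace vs Alice: Grace wins 5–4.
Grace vs Eve: Eve wins 5–4.
Grace vs Bob: Grace wins 6–3.
Carol vs Alice: Alice wins 6–3.
Carol vs Eve: Eve wins 6–3.
Carol vs Bob: Carol wins 5–4.
Alice vs Eve: Alice wins 5–4.
Alice vs Bob: Alice wins 6–3.
Eve vs Bob: Eve wins 5–4.
No candidate beats all others: Grace beats Alice beats Eve beats Grace, a majority cycle.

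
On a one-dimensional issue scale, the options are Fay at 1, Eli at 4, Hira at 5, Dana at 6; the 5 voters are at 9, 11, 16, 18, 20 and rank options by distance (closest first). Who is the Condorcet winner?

Dana

With single-peaked preferences on a line, the Condorcet winner is the candidate closest to the median voter.
The median voter (position 16) is closest to Dana at 6.
Check: Dana vs Hira — voters closer to Dana: 5 of 5.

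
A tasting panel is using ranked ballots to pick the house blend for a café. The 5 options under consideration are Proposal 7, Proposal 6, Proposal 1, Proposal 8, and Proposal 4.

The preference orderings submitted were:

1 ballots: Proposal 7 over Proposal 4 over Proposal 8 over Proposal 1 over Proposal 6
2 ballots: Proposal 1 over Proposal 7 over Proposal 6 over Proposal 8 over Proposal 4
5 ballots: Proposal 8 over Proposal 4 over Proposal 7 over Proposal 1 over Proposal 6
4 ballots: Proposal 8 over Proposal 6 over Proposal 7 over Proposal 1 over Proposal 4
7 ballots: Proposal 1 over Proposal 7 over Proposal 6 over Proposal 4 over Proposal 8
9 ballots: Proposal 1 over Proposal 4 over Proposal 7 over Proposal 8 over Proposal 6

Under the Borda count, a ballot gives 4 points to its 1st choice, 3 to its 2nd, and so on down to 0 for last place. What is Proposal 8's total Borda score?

Borda scores:
  Proposal 7: 4 + 2·3 + 5·2 + 4·2 + 7·3 + 9·2 = 67
  Proposal 6: 0 + 2·2 + 5·0 + 4·3 + 7·2 + 9·0 = 30
  Proposal 1: 1 + 2·4 + 5·1 + 4·1 + 7·4 + 9·4 = 82
  Proposal 8: 2 + 2·1 + 5·4 + 4·4 + 7·0 + 9·1 = 49
  Proposal 4: 3 + 2·0 + 5·3 + 4·0 + 7·1 + 9·3 = 52

49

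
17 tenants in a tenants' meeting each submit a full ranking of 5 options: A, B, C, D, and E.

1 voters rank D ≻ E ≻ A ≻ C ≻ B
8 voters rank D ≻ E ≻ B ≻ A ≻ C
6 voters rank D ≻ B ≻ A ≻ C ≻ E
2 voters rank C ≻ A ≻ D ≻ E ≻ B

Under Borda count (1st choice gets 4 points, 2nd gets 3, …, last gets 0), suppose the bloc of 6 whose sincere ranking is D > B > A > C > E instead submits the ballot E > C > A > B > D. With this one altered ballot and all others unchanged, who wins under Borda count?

E

Borda totals with the altered ballot: A 28, B 22, C 27, D 40, E 53.
The switch changes the winner from D to E.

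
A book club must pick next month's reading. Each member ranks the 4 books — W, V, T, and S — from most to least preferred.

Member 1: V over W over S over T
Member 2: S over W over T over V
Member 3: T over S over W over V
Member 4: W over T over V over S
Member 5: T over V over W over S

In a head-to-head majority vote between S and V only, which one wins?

V

Ballots ranking S above V: 2.
Ballots ranking V above S: 3.
V wins the head-to-head, 3–2.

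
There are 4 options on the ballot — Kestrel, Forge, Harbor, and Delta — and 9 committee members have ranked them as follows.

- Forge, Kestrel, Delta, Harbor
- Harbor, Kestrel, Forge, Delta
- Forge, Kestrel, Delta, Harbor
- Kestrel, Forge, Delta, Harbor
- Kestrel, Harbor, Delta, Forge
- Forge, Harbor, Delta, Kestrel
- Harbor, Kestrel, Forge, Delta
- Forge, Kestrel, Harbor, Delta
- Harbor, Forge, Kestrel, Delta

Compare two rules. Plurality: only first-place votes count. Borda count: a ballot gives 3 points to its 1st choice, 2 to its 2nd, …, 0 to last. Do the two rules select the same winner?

Yes

Plurality first-place counts: Kestrel 2, Forge 4, Harbor 3, Delta 0 → Forge.
Borda totals: Kestrel 17, Forge 18, Harbor 14, Delta 5 → Forge.
The two rules agree on Forge.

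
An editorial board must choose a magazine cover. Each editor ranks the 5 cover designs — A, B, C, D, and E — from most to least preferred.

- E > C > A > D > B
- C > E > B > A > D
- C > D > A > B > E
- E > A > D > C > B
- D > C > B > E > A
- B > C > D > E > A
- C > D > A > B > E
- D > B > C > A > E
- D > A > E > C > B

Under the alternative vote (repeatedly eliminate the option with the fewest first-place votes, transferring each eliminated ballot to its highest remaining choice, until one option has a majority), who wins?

Round 1: C 3, D 3, E 2, B 1, A 0. A has the fewest and is eliminated.
Round 2: C 3, D 3, E 2, B 1. B has the fewest and is eliminated.
Round 3: C 4, D 3, E 2. E has the fewest and is eliminated.
Round 4: C 5, D 4. C has a majority.

C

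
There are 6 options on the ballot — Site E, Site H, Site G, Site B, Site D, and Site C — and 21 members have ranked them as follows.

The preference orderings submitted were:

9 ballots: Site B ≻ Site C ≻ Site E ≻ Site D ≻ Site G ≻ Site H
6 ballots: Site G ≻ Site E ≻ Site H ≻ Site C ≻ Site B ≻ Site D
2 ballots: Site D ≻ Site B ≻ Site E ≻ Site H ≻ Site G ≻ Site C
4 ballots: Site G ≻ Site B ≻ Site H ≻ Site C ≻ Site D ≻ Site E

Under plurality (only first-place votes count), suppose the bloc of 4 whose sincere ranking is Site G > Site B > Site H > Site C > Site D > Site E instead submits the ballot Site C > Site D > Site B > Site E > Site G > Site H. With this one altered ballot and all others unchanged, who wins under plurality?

Site B

First-place totals with the altered ballot: Site E 0, Site H 0, Site G 6, Site B 9, Site D 2, Site C 4.
The switch changes the winner from Site G to Site B.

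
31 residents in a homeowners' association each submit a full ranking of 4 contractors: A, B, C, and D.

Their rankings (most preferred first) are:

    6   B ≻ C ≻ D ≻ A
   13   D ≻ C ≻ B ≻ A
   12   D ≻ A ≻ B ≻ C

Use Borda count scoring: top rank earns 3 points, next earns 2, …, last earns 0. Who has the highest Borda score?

Borda scores:
  A: 6·0 + 13·0 + 12·2 = 24
  B: 6·3 + 13·1 + 12·1 = 43
  C: 6·2 + 13·2 + 12·0 = 38
  D: 6·1 + 13·3 + 12·3 = 81
D has the highest total.

D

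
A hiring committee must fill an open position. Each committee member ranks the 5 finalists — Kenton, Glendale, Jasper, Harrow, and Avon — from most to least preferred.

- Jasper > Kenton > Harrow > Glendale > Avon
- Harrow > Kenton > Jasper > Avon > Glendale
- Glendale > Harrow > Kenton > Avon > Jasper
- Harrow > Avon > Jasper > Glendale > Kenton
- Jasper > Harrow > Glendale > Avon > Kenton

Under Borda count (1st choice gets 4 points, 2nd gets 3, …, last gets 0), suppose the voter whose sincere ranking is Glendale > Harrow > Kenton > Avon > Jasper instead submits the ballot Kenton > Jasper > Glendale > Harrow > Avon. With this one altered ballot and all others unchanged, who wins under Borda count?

Borda totals with the altered ballot: Kenton 10, Glendale 6, Jasper 15, Harrow 14, Avon 5.
The switch changes the winner from Harrow to Jasper.

Jasper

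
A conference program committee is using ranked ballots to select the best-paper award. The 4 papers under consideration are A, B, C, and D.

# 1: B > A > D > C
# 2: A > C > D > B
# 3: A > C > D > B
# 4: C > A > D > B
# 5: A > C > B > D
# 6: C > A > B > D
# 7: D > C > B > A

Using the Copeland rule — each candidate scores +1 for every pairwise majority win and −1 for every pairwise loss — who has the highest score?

Pairwise results:
  A vs B: A wins 5–2.
  A vs C: A wins 4–3.
  A vs D: A wins 6–1.
  B vs C: C wins 6–1.
  B vs D: D wins 4–3.
  C vs D: C wins 5–2.
Copeland scores (wins − losses):
  A: 3 − 0 = 3
  B: 0 − 3 = -3
  C: 2 − 1 = 1
  D: 1 − 2 = -1
A has the best Copeland score.

A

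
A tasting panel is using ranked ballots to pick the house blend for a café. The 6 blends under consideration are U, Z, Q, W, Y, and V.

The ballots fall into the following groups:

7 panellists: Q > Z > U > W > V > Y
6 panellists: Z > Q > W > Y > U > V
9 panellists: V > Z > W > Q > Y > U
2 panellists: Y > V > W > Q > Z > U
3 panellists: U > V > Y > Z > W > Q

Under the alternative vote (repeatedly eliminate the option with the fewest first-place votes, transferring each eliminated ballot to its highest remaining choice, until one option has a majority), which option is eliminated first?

Round 1: V 9, Q 7, Z 6, U 3, Y 2, W 0. W has the fewest and is eliminated.
Round 2: V 9, Q 7, Z 6, U 3, Y 2. Y has the fewest and is eliminated.
Round 3: V 11, Q 7, Z 6, U 3. U has the fewest and is eliminated.
Round 4: V 14, Q 7, Z 6. V has a majority.

W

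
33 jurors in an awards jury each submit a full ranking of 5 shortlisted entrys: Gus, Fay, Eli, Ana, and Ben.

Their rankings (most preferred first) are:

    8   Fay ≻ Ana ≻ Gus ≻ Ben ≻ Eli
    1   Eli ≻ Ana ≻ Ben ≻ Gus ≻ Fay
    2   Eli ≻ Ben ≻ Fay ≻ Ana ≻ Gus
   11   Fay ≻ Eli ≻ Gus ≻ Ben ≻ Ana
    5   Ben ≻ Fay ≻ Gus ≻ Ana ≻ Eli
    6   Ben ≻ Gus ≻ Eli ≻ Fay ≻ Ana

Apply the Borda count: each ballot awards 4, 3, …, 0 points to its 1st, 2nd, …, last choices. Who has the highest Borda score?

Borda scores:
  Gus: 8·2 + 1 + 2·0 + 11·2 + 5·2 + 6·3 = 67
  Fay: 8·4 + 0 + 2·2 + 11·4 + 5·3 + 6·1 = 101
  Eli: 8·0 + 4 + 2·4 + 11·3 + 5·0 + 6·2 = 57
  Ana: 8·3 + 3 + 2·1 + 11·0 + 5·1 + 6·0 = 34
  Ben: 8·1 + 2 + 2·3 + 11·1 + 5·4 + 6·4 = 71
Fay has the highest total.

Fay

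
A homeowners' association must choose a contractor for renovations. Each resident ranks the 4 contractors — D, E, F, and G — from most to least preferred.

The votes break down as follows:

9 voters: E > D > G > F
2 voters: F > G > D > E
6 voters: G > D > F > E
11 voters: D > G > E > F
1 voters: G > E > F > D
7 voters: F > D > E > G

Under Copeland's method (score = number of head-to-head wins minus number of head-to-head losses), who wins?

Pairwise results:
  D vs E: D wins 26–10.
  D vs F: D wins 26–10.
  D vs G: D wins 27–9.
  E vs F: E wins 21–15.
  E vs G: G wins 20–16.
  F vs G: G wins 27–9.
Copeland scores (wins − losses):
  D: 3 − 0 = 3
  E: 1 − 2 = -1
  F: 0 − 3 = -3
  G: 2 − 1 = 1
D has the best Copeland score.

D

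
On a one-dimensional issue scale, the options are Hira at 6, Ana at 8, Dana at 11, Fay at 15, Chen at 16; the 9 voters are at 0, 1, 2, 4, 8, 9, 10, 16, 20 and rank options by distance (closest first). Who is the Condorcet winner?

With single-peaked preferences on a line, the Condorcet winner is the candidate closest to the median voter.
The median voter (position 8) is closest to Ana at 8.
Check: Ana vs Hira — voters closer to Ana: 5 of 9.

Ana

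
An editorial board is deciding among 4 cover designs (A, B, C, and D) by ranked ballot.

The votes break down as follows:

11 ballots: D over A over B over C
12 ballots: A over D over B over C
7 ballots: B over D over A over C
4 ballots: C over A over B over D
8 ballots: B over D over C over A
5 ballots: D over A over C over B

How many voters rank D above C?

43

Ballots ranking D above C: 11+12+7+8+5 = 43.
Ballots ranking C above D: 4.
So 43 of 47 voters prefer D to C.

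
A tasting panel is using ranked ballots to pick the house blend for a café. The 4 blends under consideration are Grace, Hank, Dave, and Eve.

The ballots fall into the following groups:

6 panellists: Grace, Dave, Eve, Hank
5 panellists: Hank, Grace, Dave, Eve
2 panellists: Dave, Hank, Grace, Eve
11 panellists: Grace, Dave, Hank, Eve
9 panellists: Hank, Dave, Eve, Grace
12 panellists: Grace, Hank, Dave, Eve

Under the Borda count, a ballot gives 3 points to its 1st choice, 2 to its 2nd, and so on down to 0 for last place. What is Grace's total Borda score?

Borda scores:
  Grace: 6·3 + 5·2 + 2·1 + 11·3 + 9·0 + 12·3 = 99
  Hank: 6·0 + 5·3 + 2·2 + 11·1 + 9·3 + 12·2 = 81
  Dave: 6·2 + 5·1 + 2·3 + 11·2 + 9·2 + 12·1 = 75
  Eve: 6·1 + 5·0 + 2·0 + 11·0 + 9·1 + 12·0 = 15

99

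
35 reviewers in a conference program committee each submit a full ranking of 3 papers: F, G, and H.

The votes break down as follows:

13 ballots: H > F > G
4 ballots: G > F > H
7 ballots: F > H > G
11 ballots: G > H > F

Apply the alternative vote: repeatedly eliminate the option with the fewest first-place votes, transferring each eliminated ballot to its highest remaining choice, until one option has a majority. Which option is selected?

H

Round 1: G 15, H 13, F 7. F has the fewest and is eliminated.
Round 2: H 20, G 15. H has a majority.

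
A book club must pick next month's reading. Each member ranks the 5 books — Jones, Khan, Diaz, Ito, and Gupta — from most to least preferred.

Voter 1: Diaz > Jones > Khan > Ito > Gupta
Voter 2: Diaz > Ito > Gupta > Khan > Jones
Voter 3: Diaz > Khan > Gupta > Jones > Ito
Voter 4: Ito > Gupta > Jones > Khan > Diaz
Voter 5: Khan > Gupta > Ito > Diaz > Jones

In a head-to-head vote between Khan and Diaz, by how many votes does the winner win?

1

Ballots ranking Khan above Diaz: 2.
Ballots ranking Diaz above Khan: 3.
Diaz wins 3–2, a margin of 1.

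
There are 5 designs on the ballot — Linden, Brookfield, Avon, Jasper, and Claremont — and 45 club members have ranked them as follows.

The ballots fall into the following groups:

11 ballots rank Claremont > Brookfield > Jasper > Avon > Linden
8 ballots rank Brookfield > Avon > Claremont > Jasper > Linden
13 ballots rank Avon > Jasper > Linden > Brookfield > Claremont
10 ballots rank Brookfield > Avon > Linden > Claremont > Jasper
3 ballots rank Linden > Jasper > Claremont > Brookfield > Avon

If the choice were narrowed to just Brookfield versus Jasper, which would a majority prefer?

Ballots ranking Brookfield above Jasper: 11+8+10 = 29.
Ballots ranking Jasper above Brookfield: 13+3 = 16.
Brookfield wins the head-to-head, 29–16.

Brookfield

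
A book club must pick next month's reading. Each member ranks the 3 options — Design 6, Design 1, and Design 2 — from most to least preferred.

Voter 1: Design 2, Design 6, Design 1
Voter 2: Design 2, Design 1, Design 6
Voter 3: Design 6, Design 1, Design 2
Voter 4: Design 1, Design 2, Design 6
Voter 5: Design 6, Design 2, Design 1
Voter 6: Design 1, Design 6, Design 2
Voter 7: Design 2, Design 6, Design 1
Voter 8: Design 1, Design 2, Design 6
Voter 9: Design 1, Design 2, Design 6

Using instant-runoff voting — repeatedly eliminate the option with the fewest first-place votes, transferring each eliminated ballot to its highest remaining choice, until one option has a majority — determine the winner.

Round 1: Design 1 4, Design 2 3, Design 6 2. Design 6 has the fewest and is eliminated.
Round 2: Design 1 5, Design 2 4. Design 1 has a majority.

Design 1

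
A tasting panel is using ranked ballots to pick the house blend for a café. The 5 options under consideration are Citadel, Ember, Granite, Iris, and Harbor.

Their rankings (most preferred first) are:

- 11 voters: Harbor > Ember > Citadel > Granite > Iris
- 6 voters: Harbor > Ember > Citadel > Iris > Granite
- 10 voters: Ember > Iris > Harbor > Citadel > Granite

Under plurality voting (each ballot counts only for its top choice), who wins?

First-place vote totals:
  Citadel: 0
  Ember: 10
  Granite: 0
  Iris: 0
  Harbor: 17
Harbor has the most first-place votes.

Harbor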